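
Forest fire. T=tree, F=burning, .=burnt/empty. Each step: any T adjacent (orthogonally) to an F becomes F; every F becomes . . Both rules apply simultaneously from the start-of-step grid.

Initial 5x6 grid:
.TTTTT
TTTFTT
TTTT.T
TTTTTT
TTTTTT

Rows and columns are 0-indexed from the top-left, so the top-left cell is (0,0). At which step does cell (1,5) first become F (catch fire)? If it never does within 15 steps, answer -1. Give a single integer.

Step 1: cell (1,5)='T' (+4 fires, +1 burnt)
Step 2: cell (1,5)='F' (+6 fires, +4 burnt)
  -> target ignites at step 2
Step 3: cell (1,5)='.' (+8 fires, +6 burnt)
Step 4: cell (1,5)='.' (+5 fires, +8 burnt)
Step 5: cell (1,5)='.' (+3 fires, +5 burnt)
Step 6: cell (1,5)='.' (+1 fires, +3 burnt)
Step 7: cell (1,5)='.' (+0 fires, +1 burnt)
  fire out at step 7

2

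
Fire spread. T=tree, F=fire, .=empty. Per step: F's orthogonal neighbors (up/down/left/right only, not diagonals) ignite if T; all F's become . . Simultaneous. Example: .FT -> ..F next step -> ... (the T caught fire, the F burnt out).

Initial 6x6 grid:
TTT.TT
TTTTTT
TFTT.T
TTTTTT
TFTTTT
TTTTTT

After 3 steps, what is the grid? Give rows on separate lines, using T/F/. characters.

Step 1: 7 trees catch fire, 2 burn out
  TTT.TT
  TFTTTT
  F.FT.T
  TFTTTT
  F.FTTT
  TFTTTT
Step 2: 9 trees catch fire, 7 burn out
  TFT.TT
  F.FTTT
  ...F.T
  F.FTTT
  ...FTT
  F.FTTT
Step 3: 6 trees catch fire, 9 burn out
  F.F.TT
  ...FTT
  .....T
  ...FTT
  ....FT
  ...FTT

F.F.TT
...FTT
.....T
...FTT
....FT
...FTT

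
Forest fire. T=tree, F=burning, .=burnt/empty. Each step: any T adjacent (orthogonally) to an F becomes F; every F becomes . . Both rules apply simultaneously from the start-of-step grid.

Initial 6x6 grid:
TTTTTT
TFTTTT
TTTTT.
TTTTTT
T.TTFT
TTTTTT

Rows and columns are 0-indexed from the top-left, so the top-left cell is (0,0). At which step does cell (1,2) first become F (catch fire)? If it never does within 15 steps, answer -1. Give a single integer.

Step 1: cell (1,2)='F' (+8 fires, +2 burnt)
  -> target ignites at step 1
Step 2: cell (1,2)='.' (+12 fires, +8 burnt)
Step 3: cell (1,2)='.' (+6 fires, +12 burnt)
Step 4: cell (1,2)='.' (+4 fires, +6 burnt)
Step 5: cell (1,2)='.' (+2 fires, +4 burnt)
Step 6: cell (1,2)='.' (+0 fires, +2 burnt)
  fire out at step 6

1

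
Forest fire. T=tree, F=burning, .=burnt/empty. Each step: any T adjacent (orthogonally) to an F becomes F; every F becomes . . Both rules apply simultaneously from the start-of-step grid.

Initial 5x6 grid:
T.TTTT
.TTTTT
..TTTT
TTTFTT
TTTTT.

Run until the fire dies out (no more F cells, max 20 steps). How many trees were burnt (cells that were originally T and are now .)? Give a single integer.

Step 1: +4 fires, +1 burnt (F count now 4)
Step 2: +7 fires, +4 burnt (F count now 7)
Step 3: +6 fires, +7 burnt (F count now 6)
Step 4: +5 fires, +6 burnt (F count now 5)
Step 5: +1 fires, +5 burnt (F count now 1)
Step 6: +0 fires, +1 burnt (F count now 0)
Fire out after step 6
Initially T: 24, now '.': 29
Total burnt (originally-T cells now '.'): 23

Answer: 23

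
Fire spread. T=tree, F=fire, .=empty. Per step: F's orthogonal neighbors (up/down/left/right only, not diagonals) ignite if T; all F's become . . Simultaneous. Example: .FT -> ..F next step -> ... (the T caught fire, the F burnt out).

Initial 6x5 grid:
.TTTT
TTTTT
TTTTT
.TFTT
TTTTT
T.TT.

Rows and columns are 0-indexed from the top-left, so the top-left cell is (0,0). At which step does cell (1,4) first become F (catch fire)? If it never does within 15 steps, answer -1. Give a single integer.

Step 1: cell (1,4)='T' (+4 fires, +1 burnt)
Step 2: cell (1,4)='T' (+7 fires, +4 burnt)
Step 3: cell (1,4)='T' (+8 fires, +7 burnt)
Step 4: cell (1,4)='F' (+5 fires, +8 burnt)
  -> target ignites at step 4
Step 5: cell (1,4)='.' (+1 fires, +5 burnt)
Step 6: cell (1,4)='.' (+0 fires, +1 burnt)
  fire out at step 6

4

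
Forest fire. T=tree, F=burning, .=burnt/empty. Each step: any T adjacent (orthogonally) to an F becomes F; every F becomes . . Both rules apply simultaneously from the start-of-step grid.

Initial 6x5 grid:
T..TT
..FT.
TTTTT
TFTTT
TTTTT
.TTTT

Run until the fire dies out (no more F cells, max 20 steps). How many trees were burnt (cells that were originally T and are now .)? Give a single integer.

Answer: 21

Derivation:
Step 1: +6 fires, +2 burnt (F count now 6)
Step 2: +7 fires, +6 burnt (F count now 7)
Step 3: +5 fires, +7 burnt (F count now 5)
Step 4: +2 fires, +5 burnt (F count now 2)
Step 5: +1 fires, +2 burnt (F count now 1)
Step 6: +0 fires, +1 burnt (F count now 0)
Fire out after step 6
Initially T: 22, now '.': 29
Total burnt (originally-T cells now '.'): 21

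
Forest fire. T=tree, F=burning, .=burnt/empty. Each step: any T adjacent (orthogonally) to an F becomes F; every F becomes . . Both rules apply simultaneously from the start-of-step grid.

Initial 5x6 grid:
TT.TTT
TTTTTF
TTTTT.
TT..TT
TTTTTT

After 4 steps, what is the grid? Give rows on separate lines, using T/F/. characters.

Step 1: 2 trees catch fire, 1 burn out
  TT.TTF
  TTTTF.
  TTTTT.
  TT..TT
  TTTTTT
Step 2: 3 trees catch fire, 2 burn out
  TT.TF.
  TTTF..
  TTTTF.
  TT..TT
  TTTTTT
Step 3: 4 trees catch fire, 3 burn out
  TT.F..
  TTF...
  TTTF..
  TT..FT
  TTTTTT
Step 4: 4 trees catch fire, 4 burn out
  TT....
  TF....
  TTF...
  TT...F
  TTTTFT

TT....
TF....
TTF...
TT...F
TTTTFT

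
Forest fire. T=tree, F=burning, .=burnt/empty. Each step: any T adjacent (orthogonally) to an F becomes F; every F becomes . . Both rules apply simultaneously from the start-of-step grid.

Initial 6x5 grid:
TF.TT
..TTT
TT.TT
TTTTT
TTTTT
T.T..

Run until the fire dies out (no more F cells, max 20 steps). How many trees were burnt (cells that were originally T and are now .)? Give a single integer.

Answer: 1

Derivation:
Step 1: +1 fires, +1 burnt (F count now 1)
Step 2: +0 fires, +1 burnt (F count now 0)
Fire out after step 2
Initially T: 22, now '.': 9
Total burnt (originally-T cells now '.'): 1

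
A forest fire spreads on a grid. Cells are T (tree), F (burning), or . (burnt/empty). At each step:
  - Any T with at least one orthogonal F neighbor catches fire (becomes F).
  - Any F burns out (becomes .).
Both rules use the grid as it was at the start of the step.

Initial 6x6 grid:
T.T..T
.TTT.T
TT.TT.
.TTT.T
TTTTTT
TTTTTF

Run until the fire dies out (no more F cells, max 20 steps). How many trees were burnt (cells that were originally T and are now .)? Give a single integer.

Step 1: +2 fires, +1 burnt (F count now 2)
Step 2: +3 fires, +2 burnt (F count now 3)
Step 3: +2 fires, +3 burnt (F count now 2)
Step 4: +3 fires, +2 burnt (F count now 3)
Step 5: +4 fires, +3 burnt (F count now 4)
Step 6: +4 fires, +4 burnt (F count now 4)
Step 7: +2 fires, +4 burnt (F count now 2)
Step 8: +3 fires, +2 burnt (F count now 3)
Step 9: +0 fires, +3 burnt (F count now 0)
Fire out after step 9
Initially T: 26, now '.': 33
Total burnt (originally-T cells now '.'): 23

Answer: 23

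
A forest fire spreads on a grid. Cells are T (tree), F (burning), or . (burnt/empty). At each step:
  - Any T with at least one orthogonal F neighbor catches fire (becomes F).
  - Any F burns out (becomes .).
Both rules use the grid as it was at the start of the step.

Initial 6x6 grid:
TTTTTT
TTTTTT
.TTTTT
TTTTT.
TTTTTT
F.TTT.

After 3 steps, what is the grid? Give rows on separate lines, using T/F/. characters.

Step 1: 1 trees catch fire, 1 burn out
  TTTTTT
  TTTTTT
  .TTTTT
  TTTTT.
  FTTTTT
  ..TTT.
Step 2: 2 trees catch fire, 1 burn out
  TTTTTT
  TTTTTT
  .TTTTT
  FTTTT.
  .FTTTT
  ..TTT.
Step 3: 2 trees catch fire, 2 burn out
  TTTTTT
  TTTTTT
  .TTTTT
  .FTTT.
  ..FTTT
  ..TTT.

TTTTTT
TTTTTT
.TTTTT
.FTTT.
..FTTT
..TTT.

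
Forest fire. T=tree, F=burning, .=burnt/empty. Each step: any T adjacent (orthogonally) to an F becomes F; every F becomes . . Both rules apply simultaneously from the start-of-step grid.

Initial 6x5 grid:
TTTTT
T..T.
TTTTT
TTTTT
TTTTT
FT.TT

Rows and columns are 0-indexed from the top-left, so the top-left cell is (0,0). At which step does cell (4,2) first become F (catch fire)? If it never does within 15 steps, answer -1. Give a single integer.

Step 1: cell (4,2)='T' (+2 fires, +1 burnt)
Step 2: cell (4,2)='T' (+2 fires, +2 burnt)
Step 3: cell (4,2)='F' (+3 fires, +2 burnt)
  -> target ignites at step 3
Step 4: cell (4,2)='.' (+4 fires, +3 burnt)
Step 5: cell (4,2)='.' (+5 fires, +4 burnt)
Step 6: cell (4,2)='.' (+4 fires, +5 burnt)
Step 7: cell (4,2)='.' (+3 fires, +4 burnt)
Step 8: cell (4,2)='.' (+1 fires, +3 burnt)
Step 9: cell (4,2)='.' (+1 fires, +1 burnt)
Step 10: cell (4,2)='.' (+0 fires, +1 burnt)
  fire out at step 10

3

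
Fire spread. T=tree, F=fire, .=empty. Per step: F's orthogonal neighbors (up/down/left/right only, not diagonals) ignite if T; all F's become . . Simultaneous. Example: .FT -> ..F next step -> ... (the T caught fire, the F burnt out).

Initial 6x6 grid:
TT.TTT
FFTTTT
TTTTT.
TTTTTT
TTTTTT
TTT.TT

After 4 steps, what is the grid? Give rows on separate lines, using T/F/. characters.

Step 1: 5 trees catch fire, 2 burn out
  FF.TTT
  ..FTTT
  FFTTT.
  TTTTTT
  TTTTTT
  TTT.TT
Step 2: 4 trees catch fire, 5 burn out
  ...TTT
  ...FTT
  ..FTT.
  FFTTTT
  TTTTTT
  TTT.TT
Step 3: 6 trees catch fire, 4 burn out
  ...FTT
  ....FT
  ...FT.
  ..FTTT
  FFTTTT
  TTT.TT
Step 4: 7 trees catch fire, 6 burn out
  ....FT
  .....F
  ....F.
  ...FTT
  ..FTTT
  FFT.TT

....FT
.....F
....F.
...FTT
..FTTT
FFT.TT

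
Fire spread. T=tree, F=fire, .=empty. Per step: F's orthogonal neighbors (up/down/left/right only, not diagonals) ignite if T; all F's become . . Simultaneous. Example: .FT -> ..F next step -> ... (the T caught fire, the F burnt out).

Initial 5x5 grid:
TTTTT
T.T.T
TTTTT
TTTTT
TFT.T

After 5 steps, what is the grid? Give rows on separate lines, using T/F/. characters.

Step 1: 3 trees catch fire, 1 burn out
  TTTTT
  T.T.T
  TTTTT
  TFTTT
  F.F.T
Step 2: 3 trees catch fire, 3 burn out
  TTTTT
  T.T.T
  TFTTT
  F.FTT
  ....T
Step 3: 3 trees catch fire, 3 burn out
  TTTTT
  T.T.T
  F.FTT
  ...FT
  ....T
Step 4: 4 trees catch fire, 3 burn out
  TTTTT
  F.F.T
  ...FT
  ....F
  ....T
Step 5: 4 trees catch fire, 4 burn out
  FTFTT
  ....T
  ....F
  .....
  ....F

FTFTT
....T
....F
.....
....F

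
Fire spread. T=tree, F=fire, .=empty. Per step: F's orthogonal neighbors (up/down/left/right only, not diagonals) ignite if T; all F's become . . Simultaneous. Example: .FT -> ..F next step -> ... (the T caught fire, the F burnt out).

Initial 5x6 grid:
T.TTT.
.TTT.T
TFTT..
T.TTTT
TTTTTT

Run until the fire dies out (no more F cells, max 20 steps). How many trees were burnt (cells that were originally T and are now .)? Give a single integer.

Step 1: +3 fires, +1 burnt (F count now 3)
Step 2: +4 fires, +3 burnt (F count now 4)
Step 3: +5 fires, +4 burnt (F count now 5)
Step 4: +4 fires, +5 burnt (F count now 4)
Step 5: +3 fires, +4 burnt (F count now 3)
Step 6: +1 fires, +3 burnt (F count now 1)
Step 7: +0 fires, +1 burnt (F count now 0)
Fire out after step 7
Initially T: 22, now '.': 28
Total burnt (originally-T cells now '.'): 20

Answer: 20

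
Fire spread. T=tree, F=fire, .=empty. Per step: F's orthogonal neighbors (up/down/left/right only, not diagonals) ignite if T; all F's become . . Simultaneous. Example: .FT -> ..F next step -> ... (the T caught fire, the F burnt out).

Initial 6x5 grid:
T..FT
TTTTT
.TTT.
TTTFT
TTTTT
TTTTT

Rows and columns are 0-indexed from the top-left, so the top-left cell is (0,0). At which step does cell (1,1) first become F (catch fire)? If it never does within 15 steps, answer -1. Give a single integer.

Step 1: cell (1,1)='T' (+6 fires, +2 burnt)
Step 2: cell (1,1)='T' (+7 fires, +6 burnt)
Step 3: cell (1,1)='F' (+6 fires, +7 burnt)
  -> target ignites at step 3
Step 4: cell (1,1)='.' (+3 fires, +6 burnt)
Step 5: cell (1,1)='.' (+2 fires, +3 burnt)
Step 6: cell (1,1)='.' (+0 fires, +2 burnt)
  fire out at step 6

3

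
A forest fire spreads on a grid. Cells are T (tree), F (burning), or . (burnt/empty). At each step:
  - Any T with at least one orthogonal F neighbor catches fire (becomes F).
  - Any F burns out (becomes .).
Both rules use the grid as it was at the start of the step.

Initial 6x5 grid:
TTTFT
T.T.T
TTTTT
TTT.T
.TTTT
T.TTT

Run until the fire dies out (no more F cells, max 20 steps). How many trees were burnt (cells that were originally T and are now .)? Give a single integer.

Step 1: +2 fires, +1 burnt (F count now 2)
Step 2: +3 fires, +2 burnt (F count now 3)
Step 3: +3 fires, +3 burnt (F count now 3)
Step 4: +5 fires, +3 burnt (F count now 5)
Step 5: +4 fires, +5 burnt (F count now 4)
Step 6: +5 fires, +4 burnt (F count now 5)
Step 7: +1 fires, +5 burnt (F count now 1)
Step 8: +0 fires, +1 burnt (F count now 0)
Fire out after step 8
Initially T: 24, now '.': 29
Total burnt (originally-T cells now '.'): 23

Answer: 23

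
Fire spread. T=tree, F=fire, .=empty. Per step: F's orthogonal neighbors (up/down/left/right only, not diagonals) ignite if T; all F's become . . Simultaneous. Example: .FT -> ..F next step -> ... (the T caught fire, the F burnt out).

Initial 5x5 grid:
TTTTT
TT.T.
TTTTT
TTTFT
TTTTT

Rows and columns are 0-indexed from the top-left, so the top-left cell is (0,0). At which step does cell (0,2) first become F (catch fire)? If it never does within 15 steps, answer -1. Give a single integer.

Step 1: cell (0,2)='T' (+4 fires, +1 burnt)
Step 2: cell (0,2)='T' (+6 fires, +4 burnt)
Step 3: cell (0,2)='T' (+4 fires, +6 burnt)
Step 4: cell (0,2)='F' (+5 fires, +4 burnt)
  -> target ignites at step 4
Step 5: cell (0,2)='.' (+2 fires, +5 burnt)
Step 6: cell (0,2)='.' (+1 fires, +2 burnt)
Step 7: cell (0,2)='.' (+0 fires, +1 burnt)
  fire out at step 7

4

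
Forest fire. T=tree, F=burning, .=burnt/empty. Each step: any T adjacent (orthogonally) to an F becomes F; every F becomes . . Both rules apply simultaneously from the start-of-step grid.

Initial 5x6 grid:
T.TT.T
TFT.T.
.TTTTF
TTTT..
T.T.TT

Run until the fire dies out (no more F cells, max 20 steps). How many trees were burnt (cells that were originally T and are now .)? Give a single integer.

Answer: 16

Derivation:
Step 1: +4 fires, +2 burnt (F count now 4)
Step 2: +6 fires, +4 burnt (F count now 6)
Step 3: +4 fires, +6 burnt (F count now 4)
Step 4: +2 fires, +4 burnt (F count now 2)
Step 5: +0 fires, +2 burnt (F count now 0)
Fire out after step 5
Initially T: 19, now '.': 27
Total burnt (originally-T cells now '.'): 16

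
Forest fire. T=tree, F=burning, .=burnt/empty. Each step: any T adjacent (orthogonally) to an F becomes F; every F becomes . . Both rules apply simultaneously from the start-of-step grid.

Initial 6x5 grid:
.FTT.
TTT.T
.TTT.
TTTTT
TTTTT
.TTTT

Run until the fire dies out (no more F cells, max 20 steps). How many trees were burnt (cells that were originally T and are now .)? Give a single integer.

Answer: 22

Derivation:
Step 1: +2 fires, +1 burnt (F count now 2)
Step 2: +4 fires, +2 burnt (F count now 4)
Step 3: +2 fires, +4 burnt (F count now 2)
Step 4: +4 fires, +2 burnt (F count now 4)
Step 5: +4 fires, +4 burnt (F count now 4)
Step 6: +3 fires, +4 burnt (F count now 3)
Step 7: +2 fires, +3 burnt (F count now 2)
Step 8: +1 fires, +2 burnt (F count now 1)
Step 9: +0 fires, +1 burnt (F count now 0)
Fire out after step 9
Initially T: 23, now '.': 29
Total burnt (originally-T cells now '.'): 22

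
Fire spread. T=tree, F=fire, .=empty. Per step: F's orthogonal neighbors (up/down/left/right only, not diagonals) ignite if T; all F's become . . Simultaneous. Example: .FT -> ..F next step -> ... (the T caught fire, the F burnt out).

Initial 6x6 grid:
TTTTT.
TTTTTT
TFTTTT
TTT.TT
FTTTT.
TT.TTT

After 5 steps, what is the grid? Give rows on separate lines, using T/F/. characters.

Step 1: 7 trees catch fire, 2 burn out
  TTTTT.
  TFTTTT
  F.FTTT
  FFT.TT
  .FTTT.
  FT.TTT
Step 2: 7 trees catch fire, 7 burn out
  TFTTT.
  F.FTTT
  ...FTT
  ..F.TT
  ..FTT.
  .F.TTT
Step 3: 5 trees catch fire, 7 burn out
  F.FTT.
  ...FTT
  ....FT
  ....TT
  ...FT.
  ...TTT
Step 4: 6 trees catch fire, 5 burn out
  ...FT.
  ....FT
  .....F
  ....FT
  ....F.
  ...FTT
Step 5: 4 trees catch fire, 6 burn out
  ....F.
  .....F
  ......
  .....F
  ......
  ....FT

....F.
.....F
......
.....F
......
....FT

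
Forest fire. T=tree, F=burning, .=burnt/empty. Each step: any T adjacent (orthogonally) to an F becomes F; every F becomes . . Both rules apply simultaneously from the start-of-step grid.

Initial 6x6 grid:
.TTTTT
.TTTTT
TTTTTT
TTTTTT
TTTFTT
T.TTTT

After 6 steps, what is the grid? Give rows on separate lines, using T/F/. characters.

Step 1: 4 trees catch fire, 1 burn out
  .TTTTT
  .TTTTT
  TTTTTT
  TTTFTT
  TTF.FT
  T.TFTT
Step 2: 7 trees catch fire, 4 burn out
  .TTTTT
  .TTTTT
  TTTFTT
  TTF.FT
  TF...F
  T.F.FT
Step 3: 7 trees catch fire, 7 burn out
  .TTTTT
  .TTFTT
  TTF.FT
  TF...F
  F.....
  T....F
Step 4: 7 trees catch fire, 7 burn out
  .TTFTT
  .TF.FT
  TF...F
  F.....
  ......
  F.....
Step 5: 5 trees catch fire, 7 burn out
  .TF.FT
  .F...F
  F.....
  ......
  ......
  ......
Step 6: 2 trees catch fire, 5 burn out
  .F...F
  ......
  ......
  ......
  ......
  ......

.F...F
......
......
......
......
......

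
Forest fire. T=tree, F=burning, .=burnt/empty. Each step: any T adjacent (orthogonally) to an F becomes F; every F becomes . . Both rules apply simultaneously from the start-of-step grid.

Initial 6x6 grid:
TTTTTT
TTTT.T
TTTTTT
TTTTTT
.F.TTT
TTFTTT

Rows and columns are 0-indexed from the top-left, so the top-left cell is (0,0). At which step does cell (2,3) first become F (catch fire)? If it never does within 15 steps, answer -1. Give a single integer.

Step 1: cell (2,3)='T' (+3 fires, +2 burnt)
Step 2: cell (2,3)='T' (+6 fires, +3 burnt)
Step 3: cell (2,3)='T' (+6 fires, +6 burnt)
Step 4: cell (2,3)='F' (+6 fires, +6 burnt)
  -> target ignites at step 4
Step 5: cell (2,3)='.' (+5 fires, +6 burnt)
Step 6: cell (2,3)='.' (+2 fires, +5 burnt)
Step 7: cell (2,3)='.' (+2 fires, +2 burnt)
Step 8: cell (2,3)='.' (+1 fires, +2 burnt)
Step 9: cell (2,3)='.' (+0 fires, +1 burnt)
  fire out at step 9

4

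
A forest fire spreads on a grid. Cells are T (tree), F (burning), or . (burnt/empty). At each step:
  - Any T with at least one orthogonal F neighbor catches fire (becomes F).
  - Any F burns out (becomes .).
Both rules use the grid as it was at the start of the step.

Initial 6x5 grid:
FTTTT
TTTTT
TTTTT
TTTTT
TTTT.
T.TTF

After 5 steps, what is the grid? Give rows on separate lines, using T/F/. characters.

Step 1: 3 trees catch fire, 2 burn out
  .FTTT
  FTTTT
  TTTTT
  TTTTT
  TTTT.
  T.TF.
Step 2: 5 trees catch fire, 3 burn out
  ..FTT
  .FTTT
  FTTTT
  TTTTT
  TTTF.
  T.F..
Step 3: 6 trees catch fire, 5 burn out
  ...FT
  ..FTT
  .FTTT
  FTTFT
  TTF..
  T....
Step 4: 9 trees catch fire, 6 burn out
  ....F
  ...FT
  ..FFT
  .FF.F
  FF...
  T....
Step 5: 3 trees catch fire, 9 burn out
  .....
  ....F
  ....F
  .....
  .....
  F....

.....
....F
....F
.....
.....
F....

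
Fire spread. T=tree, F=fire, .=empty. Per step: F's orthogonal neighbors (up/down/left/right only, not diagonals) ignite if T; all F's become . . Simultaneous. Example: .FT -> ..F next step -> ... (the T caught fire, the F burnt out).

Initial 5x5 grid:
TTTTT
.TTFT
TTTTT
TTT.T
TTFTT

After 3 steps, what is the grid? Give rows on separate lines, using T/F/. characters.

Step 1: 7 trees catch fire, 2 burn out
  TTTFT
  .TF.F
  TTTFT
  TTF.T
  TF.FT
Step 2: 8 trees catch fire, 7 burn out
  TTF.F
  .F...
  TTF.F
  TF..T
  F...F
Step 3: 4 trees catch fire, 8 burn out
  TF...
  .....
  TF...
  F...F
  .....

TF...
.....
TF...
F...F
.....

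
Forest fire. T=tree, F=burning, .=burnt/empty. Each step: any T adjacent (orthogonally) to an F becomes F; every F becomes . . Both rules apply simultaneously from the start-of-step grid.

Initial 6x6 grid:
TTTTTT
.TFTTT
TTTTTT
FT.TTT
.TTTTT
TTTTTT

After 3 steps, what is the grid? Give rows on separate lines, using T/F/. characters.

Step 1: 6 trees catch fire, 2 burn out
  TTFTTT
  .F.FTT
  FTFTTT
  .F.TTT
  .TTTTT
  TTTTTT
Step 2: 6 trees catch fire, 6 burn out
  TF.FTT
  ....FT
  .F.FTT
  ...TTT
  .FTTTT
  TTTTTT
Step 3: 7 trees catch fire, 6 burn out
  F...FT
  .....F
  ....FT
  ...FTT
  ..FTTT
  TFTTTT

F...FT
.....F
....FT
...FTT
..FTTT
TFTTTT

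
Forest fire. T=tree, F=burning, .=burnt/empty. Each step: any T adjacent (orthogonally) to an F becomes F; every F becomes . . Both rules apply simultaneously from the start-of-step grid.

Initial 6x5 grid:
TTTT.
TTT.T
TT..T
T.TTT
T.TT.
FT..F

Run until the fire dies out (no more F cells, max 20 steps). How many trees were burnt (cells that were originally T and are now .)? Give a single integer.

Answer: 12

Derivation:
Step 1: +2 fires, +2 burnt (F count now 2)
Step 2: +1 fires, +2 burnt (F count now 1)
Step 3: +1 fires, +1 burnt (F count now 1)
Step 4: +2 fires, +1 burnt (F count now 2)
Step 5: +2 fires, +2 burnt (F count now 2)
Step 6: +2 fires, +2 burnt (F count now 2)
Step 7: +1 fires, +2 burnt (F count now 1)
Step 8: +1 fires, +1 burnt (F count now 1)
Step 9: +0 fires, +1 burnt (F count now 0)
Fire out after step 9
Initially T: 19, now '.': 23
Total burnt (originally-T cells now '.'): 12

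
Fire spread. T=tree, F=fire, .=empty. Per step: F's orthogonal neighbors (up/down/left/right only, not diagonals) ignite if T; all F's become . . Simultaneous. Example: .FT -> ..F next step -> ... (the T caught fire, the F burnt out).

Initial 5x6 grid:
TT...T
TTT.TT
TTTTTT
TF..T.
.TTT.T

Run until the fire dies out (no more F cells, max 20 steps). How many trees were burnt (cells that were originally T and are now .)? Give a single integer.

Step 1: +3 fires, +1 burnt (F count now 3)
Step 2: +4 fires, +3 burnt (F count now 4)
Step 3: +5 fires, +4 burnt (F count now 5)
Step 4: +2 fires, +5 burnt (F count now 2)
Step 5: +3 fires, +2 burnt (F count now 3)
Step 6: +1 fires, +3 burnt (F count now 1)
Step 7: +1 fires, +1 burnt (F count now 1)
Step 8: +0 fires, +1 burnt (F count now 0)
Fire out after step 8
Initially T: 20, now '.': 29
Total burnt (originally-T cells now '.'): 19

Answer: 19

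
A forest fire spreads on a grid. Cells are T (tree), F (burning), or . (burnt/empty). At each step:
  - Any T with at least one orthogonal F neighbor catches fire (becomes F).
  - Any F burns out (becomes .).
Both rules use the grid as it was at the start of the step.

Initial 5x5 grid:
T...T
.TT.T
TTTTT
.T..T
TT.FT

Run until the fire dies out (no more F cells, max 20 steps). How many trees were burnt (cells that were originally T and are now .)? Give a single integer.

Step 1: +1 fires, +1 burnt (F count now 1)
Step 2: +1 fires, +1 burnt (F count now 1)
Step 3: +1 fires, +1 burnt (F count now 1)
Step 4: +2 fires, +1 burnt (F count now 2)
Step 5: +2 fires, +2 burnt (F count now 2)
Step 6: +2 fires, +2 burnt (F count now 2)
Step 7: +3 fires, +2 burnt (F count now 3)
Step 8: +1 fires, +3 burnt (F count now 1)
Step 9: +1 fires, +1 burnt (F count now 1)
Step 10: +0 fires, +1 burnt (F count now 0)
Fire out after step 10
Initially T: 15, now '.': 24
Total burnt (originally-T cells now '.'): 14

Answer: 14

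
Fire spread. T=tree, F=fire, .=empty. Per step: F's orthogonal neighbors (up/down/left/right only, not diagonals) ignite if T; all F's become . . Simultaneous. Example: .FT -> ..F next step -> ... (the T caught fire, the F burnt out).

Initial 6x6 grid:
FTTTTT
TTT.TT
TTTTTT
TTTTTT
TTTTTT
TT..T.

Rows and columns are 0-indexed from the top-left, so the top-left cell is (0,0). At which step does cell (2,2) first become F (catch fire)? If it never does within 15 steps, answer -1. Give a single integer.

Step 1: cell (2,2)='T' (+2 fires, +1 burnt)
Step 2: cell (2,2)='T' (+3 fires, +2 burnt)
Step 3: cell (2,2)='T' (+4 fires, +3 burnt)
Step 4: cell (2,2)='F' (+4 fires, +4 burnt)
  -> target ignites at step 4
Step 5: cell (2,2)='.' (+6 fires, +4 burnt)
Step 6: cell (2,2)='.' (+5 fires, +6 burnt)
Step 7: cell (2,2)='.' (+3 fires, +5 burnt)
Step 8: cell (2,2)='.' (+2 fires, +3 burnt)
Step 9: cell (2,2)='.' (+2 fires, +2 burnt)
Step 10: cell (2,2)='.' (+0 fires, +2 burnt)
  fire out at step 10

4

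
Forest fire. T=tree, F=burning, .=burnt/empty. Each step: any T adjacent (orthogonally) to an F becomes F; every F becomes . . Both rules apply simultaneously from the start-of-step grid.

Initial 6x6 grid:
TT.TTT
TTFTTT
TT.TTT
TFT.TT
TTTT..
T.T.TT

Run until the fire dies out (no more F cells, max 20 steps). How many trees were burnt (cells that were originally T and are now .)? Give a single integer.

Answer: 25

Derivation:
Step 1: +6 fires, +2 burnt (F count now 6)
Step 2: +8 fires, +6 burnt (F count now 8)
Step 3: +7 fires, +8 burnt (F count now 7)
Step 4: +3 fires, +7 burnt (F count now 3)
Step 5: +1 fires, +3 burnt (F count now 1)
Step 6: +0 fires, +1 burnt (F count now 0)
Fire out after step 6
Initially T: 27, now '.': 34
Total burnt (originally-T cells now '.'): 25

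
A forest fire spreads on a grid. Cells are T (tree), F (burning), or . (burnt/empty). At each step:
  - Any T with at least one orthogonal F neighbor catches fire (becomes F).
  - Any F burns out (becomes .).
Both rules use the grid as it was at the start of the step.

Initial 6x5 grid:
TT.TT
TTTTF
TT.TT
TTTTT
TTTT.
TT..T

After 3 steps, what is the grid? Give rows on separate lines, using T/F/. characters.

Step 1: 3 trees catch fire, 1 burn out
  TT.TF
  TTTF.
  TT.TF
  TTTTT
  TTTT.
  TT..T
Step 2: 4 trees catch fire, 3 burn out
  TT.F.
  TTF..
  TT.F.
  TTTTF
  TTTT.
  TT..T
Step 3: 2 trees catch fire, 4 burn out
  TT...
  TF...
  TT...
  TTTF.
  TTTT.
  TT..T

TT...
TF...
TT...
TTTF.
TTTT.
TT..T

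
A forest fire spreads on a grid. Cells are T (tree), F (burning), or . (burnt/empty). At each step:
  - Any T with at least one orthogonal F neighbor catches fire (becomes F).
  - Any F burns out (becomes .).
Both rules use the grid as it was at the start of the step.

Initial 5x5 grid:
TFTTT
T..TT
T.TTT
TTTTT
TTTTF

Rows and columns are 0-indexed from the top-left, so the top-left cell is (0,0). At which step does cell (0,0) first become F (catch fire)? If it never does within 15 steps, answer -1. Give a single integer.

Step 1: cell (0,0)='F' (+4 fires, +2 burnt)
  -> target ignites at step 1
Step 2: cell (0,0)='.' (+5 fires, +4 burnt)
Step 3: cell (0,0)='.' (+7 fires, +5 burnt)
Step 4: cell (0,0)='.' (+4 fires, +7 burnt)
Step 5: cell (0,0)='.' (+0 fires, +4 burnt)
  fire out at step 5

1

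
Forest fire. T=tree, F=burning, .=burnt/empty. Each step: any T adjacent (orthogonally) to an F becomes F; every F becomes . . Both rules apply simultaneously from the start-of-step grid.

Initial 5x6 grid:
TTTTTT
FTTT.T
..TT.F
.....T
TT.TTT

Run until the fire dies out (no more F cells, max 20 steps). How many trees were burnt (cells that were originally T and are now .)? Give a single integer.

Step 1: +4 fires, +2 burnt (F count now 4)
Step 2: +4 fires, +4 burnt (F count now 4)
Step 3: +5 fires, +4 burnt (F count now 5)
Step 4: +3 fires, +5 burnt (F count now 3)
Step 5: +0 fires, +3 burnt (F count now 0)
Fire out after step 5
Initially T: 18, now '.': 28
Total burnt (originally-T cells now '.'): 16

Answer: 16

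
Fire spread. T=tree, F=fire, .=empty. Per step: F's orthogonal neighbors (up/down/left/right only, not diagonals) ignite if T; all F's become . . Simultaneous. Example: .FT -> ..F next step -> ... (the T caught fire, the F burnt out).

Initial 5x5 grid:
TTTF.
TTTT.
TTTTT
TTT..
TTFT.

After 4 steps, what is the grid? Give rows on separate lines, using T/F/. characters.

Step 1: 5 trees catch fire, 2 burn out
  TTF..
  TTTF.
  TTTTT
  TTF..
  TF.F.
Step 2: 6 trees catch fire, 5 burn out
  TF...
  TTF..
  TTFFT
  TF...
  F....
Step 3: 5 trees catch fire, 6 burn out
  F....
  TF...
  TF..F
  F....
  .....
Step 4: 2 trees catch fire, 5 burn out
  .....
  F....
  F....
  .....
  .....

.....
F....
F....
.....
.....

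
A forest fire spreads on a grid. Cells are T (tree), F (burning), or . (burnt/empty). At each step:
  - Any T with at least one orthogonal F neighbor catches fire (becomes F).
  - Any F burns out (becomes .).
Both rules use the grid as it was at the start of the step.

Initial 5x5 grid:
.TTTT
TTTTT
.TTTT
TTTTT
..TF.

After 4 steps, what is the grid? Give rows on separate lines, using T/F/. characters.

Step 1: 2 trees catch fire, 1 burn out
  .TTTT
  TTTTT
  .TTTT
  TTTFT
  ..F..
Step 2: 3 trees catch fire, 2 burn out
  .TTTT
  TTTTT
  .TTFT
  TTF.F
  .....
Step 3: 4 trees catch fire, 3 burn out
  .TTTT
  TTTFT
  .TF.F
  TF...
  .....
Step 4: 5 trees catch fire, 4 burn out
  .TTFT
  TTF.F
  .F...
  F....
  .....

.TTFT
TTF.F
.F...
F....
.....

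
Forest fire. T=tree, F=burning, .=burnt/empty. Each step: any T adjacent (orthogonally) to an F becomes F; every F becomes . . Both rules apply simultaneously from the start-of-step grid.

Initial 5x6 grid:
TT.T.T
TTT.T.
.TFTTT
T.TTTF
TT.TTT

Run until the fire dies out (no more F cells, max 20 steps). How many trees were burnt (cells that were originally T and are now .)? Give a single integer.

Step 1: +7 fires, +2 burnt (F count now 7)
Step 2: +4 fires, +7 burnt (F count now 4)
Step 3: +4 fires, +4 burnt (F count now 4)
Step 4: +1 fires, +4 burnt (F count now 1)
Step 5: +0 fires, +1 burnt (F count now 0)
Fire out after step 5
Initially T: 21, now '.': 25
Total burnt (originally-T cells now '.'): 16

Answer: 16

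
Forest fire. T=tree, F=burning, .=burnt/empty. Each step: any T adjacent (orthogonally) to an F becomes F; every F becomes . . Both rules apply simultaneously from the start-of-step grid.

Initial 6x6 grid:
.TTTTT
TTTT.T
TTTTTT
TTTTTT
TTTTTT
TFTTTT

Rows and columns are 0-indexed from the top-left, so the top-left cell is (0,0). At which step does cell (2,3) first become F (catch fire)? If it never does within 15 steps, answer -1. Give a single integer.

Step 1: cell (2,3)='T' (+3 fires, +1 burnt)
Step 2: cell (2,3)='T' (+4 fires, +3 burnt)
Step 3: cell (2,3)='T' (+5 fires, +4 burnt)
Step 4: cell (2,3)='T' (+6 fires, +5 burnt)
Step 5: cell (2,3)='F' (+6 fires, +6 burnt)
  -> target ignites at step 5
Step 6: cell (2,3)='.' (+4 fires, +6 burnt)
Step 7: cell (2,3)='.' (+2 fires, +4 burnt)
Step 8: cell (2,3)='.' (+2 fires, +2 burnt)
Step 9: cell (2,3)='.' (+1 fires, +2 burnt)
Step 10: cell (2,3)='.' (+0 fires, +1 burnt)
  fire out at step 10

5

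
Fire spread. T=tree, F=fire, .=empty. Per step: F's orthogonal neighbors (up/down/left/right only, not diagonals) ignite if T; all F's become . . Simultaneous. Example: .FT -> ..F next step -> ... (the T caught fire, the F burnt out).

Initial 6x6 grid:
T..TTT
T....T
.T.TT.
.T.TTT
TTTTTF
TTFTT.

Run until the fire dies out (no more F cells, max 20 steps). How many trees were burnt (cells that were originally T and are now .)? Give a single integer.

Step 1: +5 fires, +2 burnt (F count now 5)
Step 2: +5 fires, +5 burnt (F count now 5)
Step 3: +4 fires, +5 burnt (F count now 4)
Step 4: +2 fires, +4 burnt (F count now 2)
Step 5: +0 fires, +2 burnt (F count now 0)
Fire out after step 5
Initially T: 22, now '.': 30
Total burnt (originally-T cells now '.'): 16

Answer: 16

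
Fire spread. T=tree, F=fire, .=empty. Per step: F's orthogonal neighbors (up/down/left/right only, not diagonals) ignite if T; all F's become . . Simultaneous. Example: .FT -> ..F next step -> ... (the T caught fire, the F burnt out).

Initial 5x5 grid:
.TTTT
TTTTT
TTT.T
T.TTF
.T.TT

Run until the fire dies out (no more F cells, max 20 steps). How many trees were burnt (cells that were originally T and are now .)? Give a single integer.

Step 1: +3 fires, +1 burnt (F count now 3)
Step 2: +3 fires, +3 burnt (F count now 3)
Step 3: +3 fires, +3 burnt (F count now 3)
Step 4: +3 fires, +3 burnt (F count now 3)
Step 5: +3 fires, +3 burnt (F count now 3)
Step 6: +3 fires, +3 burnt (F count now 3)
Step 7: +0 fires, +3 burnt (F count now 0)
Fire out after step 7
Initially T: 19, now '.': 24
Total burnt (originally-T cells now '.'): 18

Answer: 18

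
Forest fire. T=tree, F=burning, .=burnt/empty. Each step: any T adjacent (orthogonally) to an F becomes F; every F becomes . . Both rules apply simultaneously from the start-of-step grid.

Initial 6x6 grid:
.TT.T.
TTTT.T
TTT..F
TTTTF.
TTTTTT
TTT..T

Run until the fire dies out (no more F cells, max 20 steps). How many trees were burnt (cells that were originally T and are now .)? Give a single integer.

Step 1: +3 fires, +2 burnt (F count now 3)
Step 2: +3 fires, +3 burnt (F count now 3)
Step 3: +4 fires, +3 burnt (F count now 4)
Step 4: +5 fires, +4 burnt (F count now 5)
Step 5: +6 fires, +5 burnt (F count now 6)
Step 6: +3 fires, +6 burnt (F count now 3)
Step 7: +0 fires, +3 burnt (F count now 0)
Fire out after step 7
Initially T: 25, now '.': 35
Total burnt (originally-T cells now '.'): 24

Answer: 24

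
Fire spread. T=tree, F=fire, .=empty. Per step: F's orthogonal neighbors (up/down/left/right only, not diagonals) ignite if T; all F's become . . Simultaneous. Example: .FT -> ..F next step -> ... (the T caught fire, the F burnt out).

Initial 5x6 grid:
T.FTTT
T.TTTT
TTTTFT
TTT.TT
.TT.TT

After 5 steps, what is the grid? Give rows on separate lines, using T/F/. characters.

Step 1: 6 trees catch fire, 2 burn out
  T..FTT
  T.FTFT
  TTTF.F
  TTT.FT
  .TT.TT
Step 2: 6 trees catch fire, 6 burn out
  T...FT
  T..F.F
  TTF...
  TTT..F
  .TT.FT
Step 3: 4 trees catch fire, 6 burn out
  T....F
  T.....
  TF....
  TTF...
  .TT..F
Step 4: 3 trees catch fire, 4 burn out
  T.....
  T.....
  F.....
  TF....
  .TF...
Step 5: 3 trees catch fire, 3 burn out
  T.....
  F.....
  ......
  F.....
  .F....

T.....
F.....
......
F.....
.F....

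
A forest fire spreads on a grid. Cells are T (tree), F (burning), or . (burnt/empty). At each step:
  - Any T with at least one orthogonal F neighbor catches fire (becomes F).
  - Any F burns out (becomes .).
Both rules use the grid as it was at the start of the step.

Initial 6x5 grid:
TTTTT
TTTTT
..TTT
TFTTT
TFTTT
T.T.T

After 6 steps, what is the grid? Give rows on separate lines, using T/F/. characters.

Step 1: 4 trees catch fire, 2 burn out
  TTTTT
  TTTTT
  ..TTT
  F.FTT
  F.FTT
  T.T.T
Step 2: 5 trees catch fire, 4 burn out
  TTTTT
  TTTTT
  ..FTT
  ...FT
  ...FT
  F.F.T
Step 3: 4 trees catch fire, 5 burn out
  TTTTT
  TTFTT
  ...FT
  ....F
  ....F
  ....T
Step 4: 5 trees catch fire, 4 burn out
  TTFTT
  TF.FT
  ....F
  .....
  .....
  ....F
Step 5: 4 trees catch fire, 5 burn out
  TF.FT
  F...F
  .....
  .....
  .....
  .....
Step 6: 2 trees catch fire, 4 burn out
  F...F
  .....
  .....
  .....
  .....
  .....

F...F
.....
.....
.....
.....
.....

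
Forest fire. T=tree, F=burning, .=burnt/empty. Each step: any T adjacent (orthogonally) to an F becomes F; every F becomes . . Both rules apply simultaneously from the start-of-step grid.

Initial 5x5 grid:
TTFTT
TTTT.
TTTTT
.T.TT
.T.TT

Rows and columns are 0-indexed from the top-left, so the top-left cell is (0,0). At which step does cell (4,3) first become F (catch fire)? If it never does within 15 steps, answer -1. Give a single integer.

Step 1: cell (4,3)='T' (+3 fires, +1 burnt)
Step 2: cell (4,3)='T' (+5 fires, +3 burnt)
Step 3: cell (4,3)='T' (+3 fires, +5 burnt)
Step 4: cell (4,3)='T' (+4 fires, +3 burnt)
Step 5: cell (4,3)='F' (+3 fires, +4 burnt)
  -> target ignites at step 5
Step 6: cell (4,3)='.' (+1 fires, +3 burnt)
Step 7: cell (4,3)='.' (+0 fires, +1 burnt)
  fire out at step 7

5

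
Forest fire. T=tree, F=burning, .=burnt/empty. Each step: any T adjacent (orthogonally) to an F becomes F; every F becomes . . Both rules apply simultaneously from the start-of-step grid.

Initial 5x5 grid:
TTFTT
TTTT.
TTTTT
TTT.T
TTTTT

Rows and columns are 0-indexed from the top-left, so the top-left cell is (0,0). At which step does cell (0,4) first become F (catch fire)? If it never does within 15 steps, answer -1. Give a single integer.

Step 1: cell (0,4)='T' (+3 fires, +1 burnt)
Step 2: cell (0,4)='F' (+5 fires, +3 burnt)
  -> target ignites at step 2
Step 3: cell (0,4)='.' (+4 fires, +5 burnt)
Step 4: cell (0,4)='.' (+4 fires, +4 burnt)
Step 5: cell (0,4)='.' (+4 fires, +4 burnt)
Step 6: cell (0,4)='.' (+2 fires, +4 burnt)
Step 7: cell (0,4)='.' (+0 fires, +2 burnt)
  fire out at step 7

2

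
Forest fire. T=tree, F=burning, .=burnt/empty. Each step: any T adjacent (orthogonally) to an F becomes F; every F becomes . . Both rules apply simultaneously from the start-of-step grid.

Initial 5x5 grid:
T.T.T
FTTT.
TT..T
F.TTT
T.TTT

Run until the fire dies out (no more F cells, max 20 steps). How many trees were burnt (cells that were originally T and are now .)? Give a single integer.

Answer: 8

Derivation:
Step 1: +4 fires, +2 burnt (F count now 4)
Step 2: +2 fires, +4 burnt (F count now 2)
Step 3: +2 fires, +2 burnt (F count now 2)
Step 4: +0 fires, +2 burnt (F count now 0)
Fire out after step 4
Initially T: 16, now '.': 17
Total burnt (originally-T cells now '.'): 8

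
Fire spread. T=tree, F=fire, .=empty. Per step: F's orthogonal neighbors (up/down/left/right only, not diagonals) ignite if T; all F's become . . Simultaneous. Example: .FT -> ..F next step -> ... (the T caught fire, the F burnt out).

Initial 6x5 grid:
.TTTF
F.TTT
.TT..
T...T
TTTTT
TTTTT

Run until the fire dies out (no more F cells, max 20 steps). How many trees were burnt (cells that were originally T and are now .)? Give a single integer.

Answer: 8

Derivation:
Step 1: +2 fires, +2 burnt (F count now 2)
Step 2: +2 fires, +2 burnt (F count now 2)
Step 3: +2 fires, +2 burnt (F count now 2)
Step 4: +1 fires, +2 burnt (F count now 1)
Step 5: +1 fires, +1 burnt (F count now 1)
Step 6: +0 fires, +1 burnt (F count now 0)
Fire out after step 6
Initially T: 20, now '.': 18
Total burnt (originally-T cells now '.'): 8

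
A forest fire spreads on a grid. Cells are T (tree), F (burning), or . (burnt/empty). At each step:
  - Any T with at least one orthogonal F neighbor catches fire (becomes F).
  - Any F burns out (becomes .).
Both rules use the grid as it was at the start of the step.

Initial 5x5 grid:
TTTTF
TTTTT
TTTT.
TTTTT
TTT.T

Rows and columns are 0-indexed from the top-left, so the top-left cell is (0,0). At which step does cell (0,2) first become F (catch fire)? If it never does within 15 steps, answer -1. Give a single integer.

Step 1: cell (0,2)='T' (+2 fires, +1 burnt)
Step 2: cell (0,2)='F' (+2 fires, +2 burnt)
  -> target ignites at step 2
Step 3: cell (0,2)='.' (+3 fires, +2 burnt)
Step 4: cell (0,2)='.' (+4 fires, +3 burnt)
Step 5: cell (0,2)='.' (+4 fires, +4 burnt)
Step 6: cell (0,2)='.' (+4 fires, +4 burnt)
Step 7: cell (0,2)='.' (+2 fires, +4 burnt)
Step 8: cell (0,2)='.' (+1 fires, +2 burnt)
Step 9: cell (0,2)='.' (+0 fires, +1 burnt)
  fire out at step 9

2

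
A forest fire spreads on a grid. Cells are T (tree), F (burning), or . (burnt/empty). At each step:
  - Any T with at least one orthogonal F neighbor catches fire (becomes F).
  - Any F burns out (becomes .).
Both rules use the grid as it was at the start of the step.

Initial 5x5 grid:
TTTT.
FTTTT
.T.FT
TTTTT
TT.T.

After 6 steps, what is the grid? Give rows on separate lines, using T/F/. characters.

Step 1: 5 trees catch fire, 2 burn out
  FTTT.
  .FTFT
  .T..F
  TTTFT
  TT.T.
Step 2: 8 trees catch fire, 5 burn out
  .FTF.
  ..F.F
  .F...
  TTF.F
  TT.F.
Step 3: 2 trees catch fire, 8 burn out
  ..F..
  .....
  .....
  TF...
  TT...
Step 4: 2 trees catch fire, 2 burn out
  .....
  .....
  .....
  F....
  TF...
Step 5: 1 trees catch fire, 2 burn out
  .....
  .....
  .....
  .....
  F....
Step 6: 0 trees catch fire, 1 burn out
  .....
  .....
  .....
  .....
  .....

.....
.....
.....
.....
.....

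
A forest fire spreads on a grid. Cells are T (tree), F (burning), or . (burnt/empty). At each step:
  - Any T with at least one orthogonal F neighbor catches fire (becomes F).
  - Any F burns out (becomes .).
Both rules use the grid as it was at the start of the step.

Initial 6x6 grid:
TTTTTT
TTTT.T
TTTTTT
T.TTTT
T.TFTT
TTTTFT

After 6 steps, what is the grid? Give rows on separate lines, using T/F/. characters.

Step 1: 5 trees catch fire, 2 burn out
  TTTTTT
  TTTT.T
  TTTTTT
  T.TFTT
  T.F.FT
  TTTF.F
Step 2: 5 trees catch fire, 5 burn out
  TTTTTT
  TTTT.T
  TTTFTT
  T.F.FT
  T....F
  TTF...
Step 3: 5 trees catch fire, 5 burn out
  TTTTTT
  TTTF.T
  TTF.FT
  T....F
  T.....
  TF....
Step 4: 5 trees catch fire, 5 burn out
  TTTFTT
  TTF..T
  TF...F
  T.....
  T.....
  F.....
Step 5: 6 trees catch fire, 5 burn out
  TTF.FT
  TF...F
  F.....
  T.....
  F.....
  ......
Step 6: 4 trees catch fire, 6 burn out
  TF...F
  F.....
  ......
  F.....
  ......
  ......

TF...F
F.....
......
F.....
......
......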